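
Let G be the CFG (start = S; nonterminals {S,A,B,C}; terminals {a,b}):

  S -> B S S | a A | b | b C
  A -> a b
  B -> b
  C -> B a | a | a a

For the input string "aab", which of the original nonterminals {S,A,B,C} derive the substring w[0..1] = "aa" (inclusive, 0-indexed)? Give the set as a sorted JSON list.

CNF form of G:
  S -> B X2 | T0 A | T1 C | b
  A -> T0 T1
  B -> b
  C -> B T0 | T0 T0 | a
  T0 -> a
  T1 -> b
  X2 -> S S

Fill CYK table bottom-up (cells [i..j] with 0 ≤ i ≤ j ≤ 1 only):
  [0..0]={C,T0}  "a"  orig:{C}
  [1..1]={C,T0}  "a"  orig:{C}
  [0..1]={C}  "aa"

Original NTs in T[0,1] deriving "aa": ["C"]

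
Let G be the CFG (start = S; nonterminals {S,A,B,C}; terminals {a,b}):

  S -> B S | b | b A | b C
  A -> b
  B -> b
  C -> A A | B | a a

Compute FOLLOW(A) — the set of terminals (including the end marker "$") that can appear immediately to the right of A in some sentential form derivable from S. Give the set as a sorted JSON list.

FIRST iteration:
pass 1:
  A via A→b: +{b}
  B via B→b: +{b}
  C via C→A A: +{b}
  C via C→a a: +{a}
  S via S→B S: +{b}
  S: {b}  A: {b}  B: {b}  C: {a,b}
pass 2: (stable)
  S: {b}  A: {b}  B: {b}  C: {a,b}

FOLLOW sets:
FOLLOW(S) := {$}
pass 1:
  C→A A: FOLLOW(A) ⊇ FIRST(A) = {b}; new: +{b}
  S→B S: FOLLOW(B) ⊇ FIRST(S) = {b}; new: +{b}
  S→b A: FOLLOW(A) ⊇ FOLLOW(S) ⊇ {$}; new: +{$}
  S→b C: FOLLOW(C) ⊇ FOLLOW(S) ⊇ {$}; new: +{$}
  FOLLOW(S)={$}  FOLLOW(A)={$,b}  FOLLOW(B)={b}  FOLLOW(C)={$}
pass 2:
  C→B: FOLLOW(B) ⊇ FOLLOW(C) ⊇ {$}; new: +{$}
  FOLLOW(S)={$}  FOLLOW(A)={$,b}  FOLLOW(B)={$,b}  FOLLOW(C)={$}
pass 3: done
  FOLLOW(S)={$}  FOLLOW(A)={$,b}  FOLLOW(B)={$,b}  FOLLOW(C)={$}

FOLLOW(A) = ["$", "b"]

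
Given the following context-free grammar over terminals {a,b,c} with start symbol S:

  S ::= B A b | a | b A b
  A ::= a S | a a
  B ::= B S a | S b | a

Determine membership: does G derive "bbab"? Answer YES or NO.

Convert to CNF:
  S -> B X3 | T1 X4 | a
  A -> T0 S | T0 T0
  B -> B X2 | S T1 | a
  T0 -> a
  T1 -> b
  X2 -> S T0
  X3 -> A T1
  X4 -> A T1

CYK table (by increasing span):
  T[0,0] 'b' = {T1}  orig:{}
  T[1,1] 'b' = {T1}  orig:{}
  T[2,2] 'a' = {B,S,T0}  orig:{B,S}
  T[3,3] 'b' = {T1}  orig:{}
  T[0,1] 'bb' = ∅
  T[1,2] 'ba' = ∅
  T[2,3] 'ab' = {B}
  T[0,2] 'bba' = ∅
  T[1,3] 'bab' = ∅
  T[0,3] 'bbab' = ∅

S ∉ T[0,3] ⇒ NO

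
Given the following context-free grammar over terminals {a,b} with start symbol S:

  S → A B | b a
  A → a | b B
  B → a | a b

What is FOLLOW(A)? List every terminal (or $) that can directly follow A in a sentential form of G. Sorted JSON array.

Compute FIRST by fixpoint:
pass 1:
  A via A→a: +{a}
  A via A→b B: +{b}
  B via B→a: +{a}
  S via S→A B: +{a,b}
  FIRST[S]={a,b}  FIRST[A]={a,b}  FIRST[B]={a}
pass 2: — fixpoint
  FIRST[S]={a,b}  FIRST[A]={a,b}  FIRST[B]={a}

FOLLOW iteration:
FOLLOW(S) := {$}
iter 1:
  S→A B: FOLLOW(A) ⊇ FIRST(B) = {a}; new: +{a}
  S→A B: FOLLOW(B) ⊇ FOLLOW(S) ⊇ {$}; new: +{$}
  FOLLOW[S]={$}  FOLLOW[A]={a}  FOLLOW[B]={$}
iter 2:
  A→b B: FOLLOW(B) ⊇ FOLLOW(A) ⊇ {a}; new: +{a}
  FOLLOW[S]={$}  FOLLOW[A]={a}  FOLLOW[B]={$,a}
iter 3: (no change)
  FOLLOW[S]={$}  FOLLOW[A]={a}  FOLLOW[B]={$,a}

FOLLOW(A) = ["a"]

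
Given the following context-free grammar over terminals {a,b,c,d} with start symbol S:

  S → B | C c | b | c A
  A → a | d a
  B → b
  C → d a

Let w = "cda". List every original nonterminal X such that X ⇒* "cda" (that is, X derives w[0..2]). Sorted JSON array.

CNF form of G:
  S -> C T2 | T2 A | b
  A -> T0 T1 | a
  B -> b
  C -> T0 T1
  T0 -> d
  T1 -> a
  T2 -> c

CYK fill (cells [i..j] with 0 ≤ i ≤ j ≤ 2 only):
  [0..0]={T2}  "c"  orig:{}
  [1..1]={T0}  "d"  orig:{}
  [2..2]={A,T1}  "a"  orig:{A}
  [0..1]=∅  "cd"
  [1..2]={A,C}  "da"
  [0..2]={S}  "cda"

Original NTs in T[0,2] deriving "cda": ["S"]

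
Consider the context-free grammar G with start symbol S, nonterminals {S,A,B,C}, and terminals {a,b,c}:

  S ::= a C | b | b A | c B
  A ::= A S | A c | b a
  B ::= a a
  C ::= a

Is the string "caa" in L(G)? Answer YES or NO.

Convert to CNF:
  S -> T0 B | T1 A | T2 C | b
  A -> A S | A T0 | T1 T2
  B -> T2 T2
  C -> a
  T0 -> c
  T1 -> b
  T2 -> a

CYK table (by increasing span):
  T[0,0] 'c' = {T0}  orig:{}
  T[1,1] 'a' = {C,T2}  orig:{C}
  T[2,2] 'a' = {C,T2}  orig:{C}
  T[0,1] 'ca' = ∅
  T[1,2] 'aa' = {B,S}
  T[0,2] 'caa' = {S}

S ∈ T[0,2] ⇒ YES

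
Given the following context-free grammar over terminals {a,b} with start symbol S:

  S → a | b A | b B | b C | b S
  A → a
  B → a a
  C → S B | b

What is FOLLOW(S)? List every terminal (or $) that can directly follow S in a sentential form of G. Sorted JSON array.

FIRST sets, iterate to fixpoint:
round 1:
  A via A→a: +{a}
  B via B→a a: +{a}
  C via C→b: +{b}
  S via S→a: +{a}
  S via S→b A: +{b}
  FIRST[S]={a,b}  FIRST[A]={a}  FIRST[B]={a}  FIRST[C]={b}
round 2:
  C via C→S B: +{a}
  FIRST[S]={a,b}  FIRST[A]={a}  FIRST[B]={a}  FIRST[C]={a,b}
round 3: done
  FIRST[S]={a,b}  FIRST[A]={a}  FIRST[B]={a}  FIRST[C]={a,b}

FOLLOW sets:
initialize: $ ∈ FOLLOW(S)
round 1:
  C→S B: FOLLOW(S) ⊇ FIRST(B) = {a}; new: +{a}
  S→b A: FOLLOW(A) ⊇ FOLLOW(S) ⊇ {$,a}; new: +{$,a}
  S→b B: FOLLOW(B) ⊇ FOLLOW(S) ⊇ {$,a}; new: +{$,a}
  S→b C: FOLLOW(C) ⊇ FOLLOW(S) ⊇ {$,a}; new: +{$,a}
  FOLLOW[S]={$,a}  FOLLOW[A]={$,a}  FOLLOW[B]={$,a}  FOLLOW[C]={$,a}
round 2: done
  FOLLOW[S]={$,a}  FOLLOW[A]={$,a}  FOLLOW[B]={$,a}  FOLLOW[C]={$,a}

FOLLOW(S) = ["$", "a"]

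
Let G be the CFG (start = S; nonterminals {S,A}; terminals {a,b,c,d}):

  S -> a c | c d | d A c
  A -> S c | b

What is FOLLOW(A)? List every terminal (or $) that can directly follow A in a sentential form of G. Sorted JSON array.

FIRST iteration:
round 1:
  A via A→b: +{b}
  S via S→a c: +{a}
  S via S→c d: +{c}
  S via S→d A c: +{d}
  FIRST[S]={a,c,d}  FIRST[A]={b}
round 2:
  A via A→S c: +{a,c,d}
  FIRST[S]={a,c,d}  FIRST[A]={a,b,c,d}
round 3: done
  FIRST[S]={a,c,d}  FIRST[A]={a,b,c,d}

FOLLOW iteration:
FOLLOW(S) := {$}
round 1:
  A→S c: FOLLOW(S) ⊇ FIRST(c) = {c}; new: +{c}
  S→d A c: FOLLOW(A) ⊇ FIRST(c) = {c}; new: +{c}
  S: {$,c}  A: {c}
round 2: done
  S: {$,c}  A: {c}

FOLLOW(A) = ["c"]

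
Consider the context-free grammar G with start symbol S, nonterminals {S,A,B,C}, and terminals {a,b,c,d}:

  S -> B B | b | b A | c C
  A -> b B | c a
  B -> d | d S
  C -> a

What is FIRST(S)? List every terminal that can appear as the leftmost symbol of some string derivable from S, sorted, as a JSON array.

FIRST sets, iterate to fixpoint:
pass 1:
  A via A→b B: +{b}
  A via A→c a: +{c}
  B via B→d: +{d}
  C via C→a: +{a}
  S via S→B B: +{d}
  S via S→b: +{b}
  S via S→c C: +{c}
  FIRST(S)={b,c,d}  FIRST(A)={b,c}  FIRST(B)={d}  FIRST(C)={a}
pass 2: — fixpoint
  FIRST(S)={b,c,d}  FIRST(A)={b,c}  FIRST(B)={d}  FIRST(C)={a}

FIRST(S) = ["b", "c", "d"]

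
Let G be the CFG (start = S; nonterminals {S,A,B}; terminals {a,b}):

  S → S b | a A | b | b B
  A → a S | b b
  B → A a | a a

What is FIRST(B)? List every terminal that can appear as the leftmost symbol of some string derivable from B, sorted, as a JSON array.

Compute FIRST by fixpoint:
[1]
  A via A→a S: +{a}
  A via A→b b: +{b}
  B via B→A a: +{a,b}
  S via S→a A: +{a}
  S via S→b: +{b}
  FIRST(S)={a,b}  FIRST(A)={a,b}  FIRST(B)={a,b}
[2] — fixpoint
  FIRST(S)={a,b}  FIRST(A)={a,b}  FIRST(B)={a,b}

FIRST(B) = ["a", "b"]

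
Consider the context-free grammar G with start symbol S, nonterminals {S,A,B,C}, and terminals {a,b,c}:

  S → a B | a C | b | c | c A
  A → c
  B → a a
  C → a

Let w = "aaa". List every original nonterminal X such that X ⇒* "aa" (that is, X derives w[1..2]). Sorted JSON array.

CNF form of G:
  S -> T0 B | T0 C | T1 A | b | c
  A -> c
  B -> T0 T0
  C -> a
  T0 -> a
  T1 -> c

CYK table (by increasing span) (cells [i..j] with 1 ≤ i ≤ j ≤ 2 only):
  T[1,1] 'a' = {C,T0}  orig:{C}
  T[2,2] 'a' = {C,T0}  orig:{C}
  T[1,2] 'aa' = {B,S}

Original NTs in T[1,2] deriving "aa": ["B", "S"]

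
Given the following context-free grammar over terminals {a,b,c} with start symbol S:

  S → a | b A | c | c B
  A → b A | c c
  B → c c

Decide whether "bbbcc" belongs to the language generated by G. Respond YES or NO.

CNF form of G:
  S -> T0 A | T1 B | a | c
  A -> T0 A | T1 T1
  B -> T1 T1
  T0 -> b
  T1 -> c

CYK table (by increasing span):
  cell(0,0) b: {T0}  orig:{}
  cell(1,1) b: {T0}  orig:{}
  cell(2,2) b: {T0}  orig:{}
  cell(3,3) c: {S,T1}  orig:{S}
  cell(4,4) c: {S,T1}  orig:{S}
  cell(0,1) bb: ∅
  cell(1,2) bb: ∅
  cell(2,3) bc: ∅
  cell(3,4) cc: {A,B}
  cell(0,2) bbb: ∅
  cell(1,3) bbc: ∅
  cell(2,4) bcc: {A,S}
  cell(0,3) bbbc: ∅
  cell(1,4) bbcc: {A,S}
  cell(0,4) bbbcc: {A,S}

S ∈ T[0,4] ⇒ YES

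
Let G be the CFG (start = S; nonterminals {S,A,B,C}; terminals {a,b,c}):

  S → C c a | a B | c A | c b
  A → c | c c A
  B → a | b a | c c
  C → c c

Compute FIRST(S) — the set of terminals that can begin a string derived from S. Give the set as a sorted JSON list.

FIRST sets, iterate to fixpoint:
[1]
  A via A→c: +{c}
  B via B→a: +{a}
  B via B→b a: +{b}
  B via B→c c: +{c}
  C via C→c c: +{c}
  S via S→C c a: +{c}
  S via S→a B: +{a}
  FIRST[S]={a,c}  FIRST[A]={c}  FIRST[B]={a,b,c}  FIRST[C]={c}
[2] (stable)
  FIRST[S]={a,c}  FIRST[A]={c}  FIRST[B]={a,b,c}  FIRST[C]={c}

FIRST(S) = ["a", "c"]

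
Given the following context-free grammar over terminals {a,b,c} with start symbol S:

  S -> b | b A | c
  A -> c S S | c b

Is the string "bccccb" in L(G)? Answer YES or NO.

CNF form of G:
  S -> T1 A | b | c
  A -> T0 T1 | T0 X2
  T0 -> c
  T1 -> b
  X2 -> S S

Fill CYK table bottom-up:
  [0..0]={S,T1}  "b"  orig:{S}
  [1..1]={S,T0}  "c"  orig:{S}
  [2..2]={S,T0}  "c"  orig:{S}
  [3..3]={S,T0}  "c"  orig:{S}
  [4..4]={S,T0}  "c"  orig:{S}
  [5..5]={S,T1}  "b"  orig:{S}
  [0..1]={X2}  "bc"  orig:{}
  [1..2]={X2}  "cc"  orig:{}
  [2..3]={X2}  "cc"  orig:{}
  [3..4]={X2}  "cc"  orig:{}
  [4..5]={A,X2}  "cb"  orig:{A}
  [0..2]=∅  "bcc"
  [1..3]={A}  "ccc"
  [2..4]={A}  "ccc"
  [3..5]={A}  "ccb"
  [0..3]={S}  "bccc"
  [1..4]=∅  "cccc"
  [2..5]=∅  "cccb"
  [0..4]={X2}  "bcccc"  orig:{}
  [1..5]=∅  "ccccb"
  [0..5]=∅  "bccccb"

S ∉ T[0,5] ⇒ NO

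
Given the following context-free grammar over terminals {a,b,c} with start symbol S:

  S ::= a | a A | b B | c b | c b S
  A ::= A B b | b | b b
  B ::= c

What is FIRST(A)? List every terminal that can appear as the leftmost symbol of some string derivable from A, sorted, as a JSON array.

Compute FIRST by fixpoint:
[1]
  A via A→b: +{b}
  B via B→c: +{c}
  S via S→a: +{a}
  S via S→b B: +{b}
  S via S→c b: +{c}
  FIRST(S)={a,b,c}  FIRST(A)={b}  FIRST(B)={c}
[2] (stable)
  FIRST(S)={a,b,c}  FIRST(A)={b}  FIRST(B)={c}

FIRST(A) = ["b"]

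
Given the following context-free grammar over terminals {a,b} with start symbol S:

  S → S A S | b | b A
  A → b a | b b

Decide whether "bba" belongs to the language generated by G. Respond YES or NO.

Convert to CNF:
  S -> S X2 | T0 A | b
  A -> T0 T0 | T0 T1
  T0 -> b
  T1 -> a
  X2 -> A S

Fill CYK table bottom-up:
  cell(0,0) b: {S,T0}  orig:{S}
  cell(1,1) b: {S,T0}  orig:{S}
  cell(2,2) a: {T1}  orig:{}
  cell(0,1) bb: {A}
  cell(1,2) ba: {A}
  cell(0,2) bba: {S}

S ∈ T[0,2] ⇒ YES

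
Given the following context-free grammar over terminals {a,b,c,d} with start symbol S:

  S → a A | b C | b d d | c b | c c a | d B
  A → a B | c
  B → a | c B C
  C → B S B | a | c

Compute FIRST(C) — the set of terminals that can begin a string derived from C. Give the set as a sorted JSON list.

Compute FIRST by fixpoint:
pass 1:
  A via A→a B: +{a}
  A via A→c: +{c}
  B via B→a: +{a}
  B via B→c B C: +{c}
  C via C→B S B: +{a,c}
  S via S→a A: +{a}
  S via S→b C: +{b}
  S via S→c b: +{c}
  S via S→d B: +{d}
  FIRST[S]={a,b,c,d}  FIRST[A]={a,c}  FIRST[B]={a,c}  FIRST[C]={a,c}
pass 2: — fixpoint
  FIRST[S]={a,b,c,d}  FIRST[A]={a,c}  FIRST[B]={a,c}  FIRST[C]={a,c}

FIRST(C) = ["a", "c"]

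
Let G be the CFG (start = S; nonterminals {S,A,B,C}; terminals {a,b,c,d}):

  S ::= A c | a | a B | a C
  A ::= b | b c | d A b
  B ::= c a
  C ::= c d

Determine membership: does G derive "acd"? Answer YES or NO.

CNF form of G:
  S -> A T1 | T3 B | T3 C | a
  A -> T0 T1 | T2 X4 | b
  B -> T1 T3
  C -> T1 T2
  T0 -> b
  T1 -> c
  T2 -> d
  T3 -> a
  X4 -> A T0

CYK table (by increasing span):
  T[0,0] 'a' = {S,T3}  orig:{S}
  T[1,1] 'c' = {T1}  orig:{}
  T[2,2] 'd' = {T2}  orig:{}
  T[0,1] 'ac' = ∅
  T[1,2] 'cd' = {C}
  T[0,2] 'acd' = {S}

S ∈ T[0,2] ⇒ YES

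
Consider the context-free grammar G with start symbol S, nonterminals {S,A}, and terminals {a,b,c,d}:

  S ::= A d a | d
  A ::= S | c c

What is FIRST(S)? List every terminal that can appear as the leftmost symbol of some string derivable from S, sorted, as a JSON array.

FIRST iteration:
iter 1:
  A via A→c c: +{c}
  S via S→A d a: +{c}
  S via S→d: +{d}
  S: {c,d}  A: {c}
iter 2:
  A via A→S: +{d}
  S: {c,d}  A: {c,d}
iter 3: (no change)
  S: {c,d}  A: {c,d}

FIRST(S) = ["c", "d"]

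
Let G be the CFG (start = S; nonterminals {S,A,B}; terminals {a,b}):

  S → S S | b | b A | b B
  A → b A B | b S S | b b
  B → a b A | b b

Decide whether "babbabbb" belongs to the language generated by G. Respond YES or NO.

CNF form of G:
  S -> S S | T0 A | T0 B | b
  A -> T0 T0 | T0 X2 | T0 X3
  B -> T0 T0 | T1 X4
  T0 -> b
  T1 -> a
  X2 -> A B
  X3 -> S S
  X4 -> T0 A

CYK fill:
  cell(0,0) b: {S,T0}  orig:{S}
  cell(1,1) a: {T1}  orig:{}
  cell(2,2) b: {S,T0}  orig:{S}
  cell(3,3) b: {S,T0}  orig:{S}
  cell(4,4) a: {T1}  orig:{}
  cell(5,5) b: {S,T0}  orig:{S}
  cell(6,6) b: {S,T0}  orig:{S}
  cell(7,7) b: {S,T0}  orig:{S}
  cell(0,1) ba: ∅
  cell(1,2) ab: ∅
  cell(2,3) bb: {A,B,S,X3}  orig:{A,B,S}
  cell(3,4) ba: ∅
  cell(4,5) ab: ∅
  cell(5,6) bb: {A,B,S,X3}  orig:{A,B,S}
  cell(6,7) bb: {A,B,S,X3}  orig:{A,B,S}
  cell(0,2) bab: ∅
  cell(1,3) abb: ∅
  cell(2,4) bba: ∅
  cell(3,5) bab: ∅
  cell(4,6) abb: ∅
  cell(5,7) bbb: {A,S,X3,X4}  orig:{A,S}
  cell(0,3) babb: ∅
  cell(1,4) abba: ∅
  cell(2,5) bbab: ∅
  cell(3,6) babb: ∅
  cell(4,7) abbb: {B}
  cell(0,4) babba: ∅
  cell(1,5) abbab: ∅
  cell(2,6) bbabb: ∅
  cell(3,7) babbb: {S}
  cell(0,5) babbab: ∅
  cell(1,6) abbabb: ∅
  cell(2,7) bbabbb: {S,X2,X3}  orig:{S}
  cell(0,6) babbabb: ∅
  cell(1,7) abbabbb: ∅
  cell(0,7) babbabbb: ∅

S ∉ T[0,7] ⇒ NO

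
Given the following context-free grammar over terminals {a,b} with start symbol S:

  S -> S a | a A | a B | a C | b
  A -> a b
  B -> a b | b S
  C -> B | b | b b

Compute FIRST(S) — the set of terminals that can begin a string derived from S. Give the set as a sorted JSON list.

FIRST sets, iterate to fixpoint:
[1]
  A via A→a b: +{a}
  B via B→a b: +{a}
  B via B→b S: +{b}
  C via C→B: +{a,b}
  S via S→a A: +{a}
  S via S→b: +{b}
  FIRST[S]={a,b}  FIRST[A]={a}  FIRST[B]={a,b}  FIRST[C]={a,b}
[2] (no change)
  FIRST[S]={a,b}  FIRST[A]={a}  FIRST[B]={a,b}  FIRST[C]={a,b}

FIRST(S) = ["a", "b"]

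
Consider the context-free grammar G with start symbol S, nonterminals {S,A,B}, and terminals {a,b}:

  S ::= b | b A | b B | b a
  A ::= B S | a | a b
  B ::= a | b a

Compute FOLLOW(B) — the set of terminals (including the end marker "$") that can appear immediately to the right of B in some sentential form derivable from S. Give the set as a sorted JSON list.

FIRST sets, iterate to fixpoint:
[1]
  A via A→a: +{a}
  B via B→a: +{a}
  B via B→b a: +{b}
  S via S→b: +{b}
  S: {b}  A: {a}  B: {a,b}
[2]
  A via A→B S: +{b}
  S: {b}  A: {a,b}  B: {a,b}
[3] (no change)
  S: {b}  A: {a,b}  B: {a,b}

FOLLOW iteration:
initialize: $ ∈ FOLLOW(S)
round 1:
  A→B S: FOLLOW(B) ⊇ FIRST(S) = {b}; new: +{b}
  S→b A: FOLLOW(A) ⊇ FOLLOW(S) ⊇ {$}; new: +{$}
  S→b B: FOLLOW(B) ⊇ FOLLOW(S) ⊇ {$}; new: +{$}
  FOLLOW(S)={$}  FOLLOW(A)={$}  FOLLOW(B)={$,b}
round 2: (no change)
  FOLLOW(S)={$}  FOLLOW(A)={$}  FOLLOW(B)={$,b}

FOLLOW(B) = ["$", "b"]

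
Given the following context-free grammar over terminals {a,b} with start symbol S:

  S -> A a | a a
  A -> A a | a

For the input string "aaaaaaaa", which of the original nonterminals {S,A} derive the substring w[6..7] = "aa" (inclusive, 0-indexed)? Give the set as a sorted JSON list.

Convert to CNF:
  S -> A T0 | T0 T0
  A -> A T0 | a
  T0 -> a

CYK table (by increasing span), restricted to cells inside w[6..7]:
  cell(6,6) a: {A,T0}  orig:{A}
  cell(7,7) a: {A,T0}  orig:{A}
  cell(6,7) aa: {A,S}

Original NTs in T[6,7] deriving "aa": ["A", "S"]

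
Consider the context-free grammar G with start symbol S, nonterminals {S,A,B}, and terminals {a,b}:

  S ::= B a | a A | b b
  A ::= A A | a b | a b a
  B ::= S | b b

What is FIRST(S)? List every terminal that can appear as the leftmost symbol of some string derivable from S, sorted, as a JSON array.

Compute FIRST by fixpoint:
round 1:
  A via A→a b: +{a}
  B via B→b b: +{b}
  S via S→B a: +{b}
  S via S→a A: +{a}
  FIRST[S]={a,b}  FIRST[A]={a}  FIRST[B]={b}
round 2:
  B via B→S: +{a}
  FIRST[S]={a,b}  FIRST[A]={a}  FIRST[B]={a,b}
round 3: done
  FIRST[S]={a,b}  FIRST[A]={a}  FIRST[B]={a,b}

FIRST(S) = ["a", "b"]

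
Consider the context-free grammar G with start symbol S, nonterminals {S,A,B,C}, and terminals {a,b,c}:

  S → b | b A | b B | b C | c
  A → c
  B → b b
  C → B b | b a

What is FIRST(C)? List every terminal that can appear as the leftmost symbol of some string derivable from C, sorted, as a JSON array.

Compute FIRST by fixpoint:
round 1:
  A via A→c: +{c}
  B via B→b b: +{b}
  C via C→B b: +{b}
  S via S→b: +{b}
  S via S→c: +{c}
  S: {b,c}  A: {c}  B: {b}  C: {b}
round 2: — fixpoint
  S: {b,c}  A: {c}  B: {b}  C: {b}

FIRST(C) = ["b"]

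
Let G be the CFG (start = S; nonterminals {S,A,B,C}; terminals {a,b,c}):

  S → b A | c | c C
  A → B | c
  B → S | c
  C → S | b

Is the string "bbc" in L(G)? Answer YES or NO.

CNF form of G:
  S -> T0 A | T1 C | c
  A -> T0 A | T1 C | c
  B -> T0 A | T1 C | c
  C -> T0 A | T1 C | b | c
  T0 -> b
  T1 -> c

Fill CYK table bottom-up:
  [0..0]={C,T0}  "b"  orig:{C}
  [1..1]={C,T0}  "b"  orig:{C}
  [2..2]={A,B,C,S,T1}  "c"  orig:{A,B,C,S}
  [0..1]=∅  "bb"
  [1..2]={A,B,C,S}  "bc"
  [0..2]={A,B,C,S}  "bbc"

S ∈ T[0,2] ⇒ YES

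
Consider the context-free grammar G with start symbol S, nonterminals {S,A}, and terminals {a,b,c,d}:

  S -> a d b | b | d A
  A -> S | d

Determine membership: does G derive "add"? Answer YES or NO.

Convert to CNF:
  S -> T0 X4 | T1 A | b
  A -> T0 X3 | T1 A | b | d
  T0 -> a
  T1 -> d
  T2 -> b
  X3 -> T1 T2
  X4 -> T1 T2

CYK table (by increasing span):
  cell(0,0) a: {T0}  orig:{}
  cell(1,1) d: {A,T1}  orig:{A}
  cell(2,2) d: {A,T1}  orig:{A}
  cell(0,1) ad: ∅
  cell(1,2) dd: {A,S}
  cell(0,2) add: ∅

S ∉ T[0,2] ⇒ NO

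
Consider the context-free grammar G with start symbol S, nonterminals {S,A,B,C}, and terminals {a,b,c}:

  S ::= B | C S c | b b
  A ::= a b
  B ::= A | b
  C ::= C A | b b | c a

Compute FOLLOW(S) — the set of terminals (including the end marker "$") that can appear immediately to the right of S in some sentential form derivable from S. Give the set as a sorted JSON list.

Compute FIRST by fixpoint:
pass 1:
  A via A→a b: +{a}
  B via B→A: +{a}
  B via B→b: +{b}
  C via C→b b: +{b}
  C via C→c a: +{c}
  S via S→B: +{a,b}
  S via S→C S c: +{c}
  FIRST[S]={a,b,c}  FIRST[A]={a}  FIRST[B]={a,b}  FIRST[C]={b,c}
pass 2: (no change)
  FIRST[S]={a,b,c}  FIRST[A]={a}  FIRST[B]={a,b}  FIRST[C]={b,c}

FOLLOW sets:
initialize: $ ∈ FOLLOW(S)
iter 1:
  C→C A: FOLLOW(C) ⊇ FIRST(A) = {a}; new: +{a}
  C→C A: FOLLOW(A) ⊇ FOLLOW(C) ⊇ {a}; new: +{a}
  S→B: FOLLOW(B) ⊇ FOLLOW(S) ⊇ {$}; new: +{$}
  S→C S c: FOLLOW(C) ⊇ FIRST(S) = {a,b,c}; new: +{b,c}
  S→C S c: FOLLOW(S) ⊇ FIRST(c) = {c}; new: +{c}
  S: {$,c}  A: {a}  B: {$}  C: {a,b,c}
iter 2:
  B→A: FOLLOW(A) ⊇ FOLLOW(B) ⊇ {$}; new: +{$}
  C→C A: FOLLOW(A) ⊇ FOLLOW(C) ⊇ {a,b,c}; new: +{b,c}
  S→B: FOLLOW(B) ⊇ FOLLOW(S) ⊇ {$,c}; new: +{c}
  S: {$,c}  A: {$,a,b,c}  B: {$,c}  C: {a,b,c}
iter 3: — fixpoint
  S: {$,c}  A: {$,a,b,c}  B: {$,c}  C: {a,b,c}

FOLLOW(S) = ["$", "c"]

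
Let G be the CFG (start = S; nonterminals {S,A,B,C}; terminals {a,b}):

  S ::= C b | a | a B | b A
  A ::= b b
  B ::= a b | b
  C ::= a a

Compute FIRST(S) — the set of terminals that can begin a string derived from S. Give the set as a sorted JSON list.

FIRST iteration:
iter 1:
  A via A→b b: +{b}
  B via B→a b: +{a}
  B via B→b: +{b}
  C via C→a a: +{a}
  S via S→C b: +{a}
  S via S→b A: +{b}
  S: {a,b}  A: {b}  B: {a,b}  C: {a}
iter 2: — fixpoint
  S: {a,b}  A: {b}  B: {a,b}  C: {a}

FIRST(S) = ["a", "b"]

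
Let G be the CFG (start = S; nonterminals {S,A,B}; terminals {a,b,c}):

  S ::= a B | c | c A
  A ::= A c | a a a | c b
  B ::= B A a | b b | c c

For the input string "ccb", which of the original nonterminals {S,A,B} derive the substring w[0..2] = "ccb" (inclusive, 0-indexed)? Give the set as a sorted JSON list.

Convert to CNF:
  S -> T0 A | T1 B | c
  A -> A T0 | T0 T2 | T1 X3
  B -> B X4 | T0 T0 | T2 T2
  T0 -> c
  T1 -> a
  T2 -> b
  X3 -> T1 T1
  X4 -> A T1

Fill CYK table bottom-up (cells [i..j] with 0 ≤ i ≤ j ≤ 2 only):
  [0..0]={S,T0}  "c"  orig:{S}
  [1..1]={S,T0}  "c"  orig:{S}
  [2..2]={T2}  "b"  orig:{}
  [0..1]={B}  "cc"
  [1..2]={A}  "cb"
  [0..2]={S}  "ccb"

Original NTs in T[0,2] deriving "ccb": ["S"]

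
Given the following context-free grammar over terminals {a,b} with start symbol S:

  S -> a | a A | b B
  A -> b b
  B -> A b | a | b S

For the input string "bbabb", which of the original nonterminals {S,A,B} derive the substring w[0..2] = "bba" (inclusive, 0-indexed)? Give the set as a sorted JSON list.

Convert to CNF:
  S -> T0 B | T1 A | a
  A -> T0 T0
  B -> A T0 | T0 S | a
  T0 -> b
  T1 -> a

Fill CYK table bottom-up — only the sub-triangle for w[0..2]:
  T[0,0] 'b' = {T0}  orig:{}
  T[1,1] 'b' = {T0}  orig:{}
  T[2,2] 'a' = {B,S,T1}  orig:{B,S}
  T[0,1] 'bb' = {A}
  T[1,2] 'ba' = {B,S}
  T[0,2] 'bba' = {B,S}

Original NTs in T[0,2] deriving "bba": ["B", "S"]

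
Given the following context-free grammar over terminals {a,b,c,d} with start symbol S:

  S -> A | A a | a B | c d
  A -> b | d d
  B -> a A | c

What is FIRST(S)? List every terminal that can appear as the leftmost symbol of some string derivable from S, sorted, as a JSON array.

FIRST sets, iterate to fixpoint:
[1]
  A via A→b: +{b}
  A via A→d d: +{d}
  B via B→a A: +{a}
  B via B→c: +{c}
  S via S→A: +{b,d}
  S via S→a B: +{a}
  S via S→c d: +{c}
  FIRST[S]={a,b,c,d}  FIRST[A]={b,d}  FIRST[B]={a,c}
[2] done
  FIRST[S]={a,b,c,d}  FIRST[A]={b,d}  FIRST[B]={a,c}

FIRST(S) = ["a", "b", "c", "d"]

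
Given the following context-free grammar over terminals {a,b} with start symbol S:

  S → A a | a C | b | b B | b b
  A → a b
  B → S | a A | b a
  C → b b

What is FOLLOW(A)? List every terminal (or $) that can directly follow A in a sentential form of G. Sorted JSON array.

Compute FIRST by fixpoint:
iter 1:
  A via A→a b: +{a}
  B via B→a A: +{a}
  B via B→b a: +{b}
  C via C→b b: +{b}
  S via S→A a: +{a}
  S via S→b: +{b}
  FIRST(S)={a,b}  FIRST(A)={a}  FIRST(B)={a,b}  FIRST(C)={b}
iter 2: (stable)
  FIRST(S)={a,b}  FIRST(A)={a}  FIRST(B)={a,b}  FIRST(C)={b}

FOLLOW sets:
seed FOLLOW(S) with $
iter 1:
  S→A a: FOLLOW(A) ⊇ FIRST(a) = {a}; new: +{a}
  S→a C: FOLLOW(C) ⊇ FOLLOW(S) ⊇ {$}; new: +{$}
  S→b B: FOLLOW(B) ⊇ FOLLOW(S) ⊇ {$}; new: +{$}
  S: {$}  A: {a}  B: {$}  C: {$}
iter 2:
  B→a A: FOLLOW(A) ⊇ FOLLOW(B) ⊇ {$}; new: +{$}
  S: {$}  A: {$,a}  B: {$}  C: {$}
iter 3: (no change)
  S: {$}  A: {$,a}  B: {$}  C: {$}

FOLLOW(A) = ["$", "a"]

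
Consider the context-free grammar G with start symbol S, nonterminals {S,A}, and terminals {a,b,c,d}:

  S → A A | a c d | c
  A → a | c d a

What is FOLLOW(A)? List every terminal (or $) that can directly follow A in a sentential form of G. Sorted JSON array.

FIRST iteration:
pass 1:
  A via A→a: +{a}
  A via A→c d a: +{c}
  S via S→A A: +{a,c}
  FIRST[S]={a,c}  FIRST[A]={a,c}
pass 2: (stable)
  FIRST[S]={a,c}  FIRST[A]={a,c}

Compute FOLLOW by fixpoint:
FOLLOW(S) := {$}
round 1:
  S→A A: FOLLOW(A) ⊇ FIRST(A) = {a,c}; new: +{a,c}
  S→A A: FOLLOW(A) ⊇ FOLLOW(S) ⊇ {$}; new: +{$}
  FOLLOW[S]={$}  FOLLOW[A]={$,a,c}
round 2: (stable)
  FOLLOW[S]={$}  FOLLOW[A]={$,a,c}

FOLLOW(A) = ["$", "a", "c"]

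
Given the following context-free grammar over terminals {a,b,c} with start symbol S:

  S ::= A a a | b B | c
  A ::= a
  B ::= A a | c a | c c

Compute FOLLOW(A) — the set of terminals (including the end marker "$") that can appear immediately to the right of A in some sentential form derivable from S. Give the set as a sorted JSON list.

FIRST iteration:
[1]
  A via A→a: +{a}
  B via B→A a: +{a}
  B via B→c a: +{c}
  S via S→A a a: +{a}
  S via S→b B: +{b}
  S via S→c: +{c}
  FIRST(S)={a,b,c}  FIRST(A)={a}  FIRST(B)={a,c}
[2] — fixpoint
  FIRST(S)={a,b,c}  FIRST(A)={a}  FIRST(B)={a,c}

FOLLOW sets:
initialize: $ ∈ FOLLOW(S)
round 1:
  B→A a: FOLLOW(A) ⊇ FIRST(a) = {a}; new: +{a}
  S→b B: FOLLOW(B) ⊇ FOLLOW(S) ⊇ {$}; new: +{$}
  S: {$}  A: {a}  B: {$}
round 2: (stable)
  S: {$}  A: {a}  B: {$}

FOLLOW(A) = ["a"]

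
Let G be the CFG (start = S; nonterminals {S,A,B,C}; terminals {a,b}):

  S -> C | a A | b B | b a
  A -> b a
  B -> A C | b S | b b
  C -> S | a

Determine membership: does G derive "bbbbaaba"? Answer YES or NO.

CNF form of G:
  S -> T0 B | T0 T1 | T1 A | a
  A -> T0 T1
  B -> A C | T0 S | T0 T0
  C -> T0 B | T0 T1 | T1 A | a
  T0 -> b
  T1 -> a

Fill CYK table bottom-up:
  cell(0,0) b: {T0}  orig:{}
  cell(1,1) b: {T0}  orig:{}
  cell(2,2) b: {T0}  orig:{}
  cell(3,3) b: {T0}  orig:{}
  cell(4,4) a: {C,S,T1}  orig:{C,S}
  cell(5,5) a: {C,S,T1}  orig:{C,S}
  cell(6,6) b: {T0}  orig:{}
  cell(7,7) a: {C,S,T1}  orig:{C,S}
  cell(0,1) bb: {B}
  cell(1,2) bb: {B}
  cell(2,3) bb: {B}
  cell(3,4) ba: {A,B,C,S}
  cell(4,5) aa: ∅
  cell(5,6) ab: ∅
  cell(6,7) ba: {A,B,C,S}
  cell(0,2) bbb: {C,S}
  cell(1,3) bbb: {C,S}
  cell(2,4) bba: {B,C,S}
  cell(3,5) baa: {B}
  cell(4,6) aab: ∅
  cell(5,7) aba: {C,S}
  cell(0,3) bbbb: {B}
  cell(1,4) bbba: {B,C,S}
  cell(2,5) bbaa: {C,S}
  cell(3,6) baab: ∅
  cell(4,7) aaba: ∅
  cell(0,4) bbbba: {B,C,S}
  cell(1,5) bbbaa: {B}
  cell(2,6) bbaab: ∅
  cell(3,7) baaba: {B}
  cell(0,5) bbbbaa: {C,S}
  cell(1,6) bbbaab: ∅
  cell(2,7) bbaaba: {C,S}
  cell(0,6) bbbbaab: ∅
  cell(1,7) bbbaaba: {B}
  cell(0,7) bbbbaaba: {C,S}

S ∈ T[0,7] ⇒ YES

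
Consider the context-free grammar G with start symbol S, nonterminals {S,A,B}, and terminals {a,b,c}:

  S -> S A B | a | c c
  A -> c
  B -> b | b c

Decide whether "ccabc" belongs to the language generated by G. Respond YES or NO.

CNF form of G:
  S -> S X2 | T1 T1 | a
  A -> c
  B -> T0 T1 | b
  T0 -> b
  T1 -> c
  X2 -> A B

Fill CYK table bottom-up:
  T[0,0] 'c' = {A,T1}  orig:{A}
  T[1,1] 'c' = {A,T1}  orig:{A}
  T[2,2] 'a' = {S}
  T[3,3] 'b' = {B,T0}  orig:{B}
  T[4,4] 'c' = {A,T1}  orig:{A}
  T[0,1] 'cc' = {S}
  T[1,2] 'ca' = ∅
  T[2,3] 'ab' = ∅
  T[3,4] 'bc' = {B}
  T[0,2] 'cca' = ∅
  T[1,3] 'cab' = ∅
  T[2,4] 'abc' = ∅
  T[0,3] 'ccab' = ∅
  T[1,4] 'cabc' = ∅
  T[0,4] 'ccabc' = ∅

S ∉ T[0,4] ⇒ NO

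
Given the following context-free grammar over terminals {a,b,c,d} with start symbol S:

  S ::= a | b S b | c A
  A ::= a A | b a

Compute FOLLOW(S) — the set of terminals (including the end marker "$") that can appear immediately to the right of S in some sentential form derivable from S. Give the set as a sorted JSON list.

FIRST sets, iterate to fixpoint:
round 1:
  A via A→a A: +{a}
  A via A→b a: +{b}
  S via S→a: +{a}
  S via S→b S b: +{b}
  S via S→c A: +{c}
  FIRST(S)={a,b,c}  FIRST(A)={a,b}
round 2: — fixpoint
  FIRST(S)={a,b,c}  FIRST(A)={a,b}

Compute FOLLOW by fixpoint:
seed FOLLOW(S) with $
round 1:
  S→b S b: FOLLOW(S) ⊇ FIRST(b) = {b}; new: +{b}
  S→c A: FOLLOW(A) ⊇ FOLLOW(S) ⊇ {$,b}; new: +{$,b}
  S: {$,b}  A: {$,b}
round 2: (stable)
  S: {$,b}  A: {$,b}

FOLLOW(S) = ["$", "b"]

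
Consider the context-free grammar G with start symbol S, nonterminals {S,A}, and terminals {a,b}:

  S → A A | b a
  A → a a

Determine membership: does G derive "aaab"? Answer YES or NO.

Convert to CNF:
  S -> A A | T1 T0
  A -> T0 T0
  T0 -> a
  T1 -> b

CYK table (by increasing span):
  cell(0,0) a: {T0}  orig:{}
  cell(1,1) a: {T0}  orig:{}
  cell(2,2) a: {T0}  orig:{}
  cell(3,3) b: {T1}  orig:{}
  cell(0,1) aa: {A}
  cell(1,2) aa: {A}
  cell(2,3) ab: ∅
  cell(0,2) aaa: ∅
  cell(1,3) aab: ∅
  cell(0,3) aaab: ∅

S ∉ T[0,3] ⇒ NO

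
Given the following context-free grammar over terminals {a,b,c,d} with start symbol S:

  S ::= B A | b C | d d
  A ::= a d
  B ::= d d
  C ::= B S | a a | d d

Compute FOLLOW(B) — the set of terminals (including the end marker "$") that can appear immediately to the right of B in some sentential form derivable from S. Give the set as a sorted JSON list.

FIRST iteration:
[1]
  A via A→a d: +{a}
  B via B→d d: +{d}
  C via C→B S: +{d}
  C via C→a a: +{a}
  S via S→B A: +{d}
  S via S→b C: +{b}
  FIRST[S]={b,d}  FIRST[A]={a}  FIRST[B]={d}  FIRST[C]={a,d}
[2] — fixpoint
  FIRST[S]={b,d}  FIRST[A]={a}  FIRST[B]={d}  FIRST[C]={a,d}

Compute FOLLOW by fixpoint:
initialize: $ ∈ FOLLOW(S)
iter 1:
  C→B S: FOLLOW(B) ⊇ FIRST(S) = {b,d}; new: +{b,d}
  S→B A: FOLLOW(B) ⊇ FIRST(A) = {a}; new: +{a}
  S→B A: FOLLOW(A) ⊇ FOLLOW(S) ⊇ {$}; new: +{$}
  S→b C: FOLLOW(C) ⊇ FOLLOW(S) ⊇ {$}; new: +{$}
  S: {$}  A: {$}  B: {a,b,d}  C: {$}
iter 2: (stable)
  S: {$}  A: {$}  B: {a,b,d}  C: {$}

FOLLOW(B) = ["a", "b", "d"]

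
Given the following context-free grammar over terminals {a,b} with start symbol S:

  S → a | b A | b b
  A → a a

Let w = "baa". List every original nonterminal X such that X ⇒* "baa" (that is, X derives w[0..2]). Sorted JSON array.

Convert to CNF:
  S -> T1 A | T1 T1 | a
  A -> T0 T0
  T0 -> a
  T1 -> b

CYK fill, restricted to cells inside w[0..2]:
  cell(0,0) b: {T1}  orig:{}
  cell(1,1) a: {S,T0}  orig:{S}
  cell(2,2) a: {S,T0}  orig:{S}
  cell(0,1) ba: ∅
  cell(1,2) aa: {A}
  cell(0,2) baa: {S}

Original NTs in T[0,2] deriving "baa": ["S"]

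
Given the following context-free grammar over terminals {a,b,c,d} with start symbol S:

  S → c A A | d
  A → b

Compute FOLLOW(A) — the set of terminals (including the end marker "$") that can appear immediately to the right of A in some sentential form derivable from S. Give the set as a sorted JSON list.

FIRST iteration:
iter 1:
  A via A→b: +{b}
  S via S→c A A: +{c}
  S via S→d: +{d}
  FIRST[S]={c,d}  FIRST[A]={b}
iter 2: — fixpoint
  FIRST[S]={c,d}  FIRST[A]={b}

FOLLOW iteration:
seed FOLLOW(S) with $
[1]
  S→c A A: FOLLOW(A) ⊇ FIRST(A) = {b}; new: +{b}
  S→c A A: FOLLOW(A) ⊇ FOLLOW(S) ⊇ {$}; new: +{$}
  FOLLOW(S)={$}  FOLLOW(A)={$,b}
[2] — fixpoint
  FOLLOW(S)={$}  FOLLOW(A)={$,b}

FOLLOW(A) = ["$", "b"]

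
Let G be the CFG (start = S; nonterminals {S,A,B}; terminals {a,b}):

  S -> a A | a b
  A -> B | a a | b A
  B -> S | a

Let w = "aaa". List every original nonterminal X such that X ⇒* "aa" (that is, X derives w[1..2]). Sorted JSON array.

CNF form of G:
  S -> T0 A | T0 T1
  A -> T0 A | T0 T0 | T0 T1 | T1 A | a
  B -> T0 A | T0 T1 | a
  T0 -> a
  T1 -> b

Fill CYK table bottom-up (cells [i..j] with 1 ≤ i ≤ j ≤ 2 only):
  T[1,1] 'a' = {A,B,T0}  orig:{A,B}
  T[2,2] 'a' = {A,B,T0}  orig:{A,B}
  T[1,2] 'aa' = {A,B,S}

Original NTs in T[1,2] deriving "aa": ["A", "B", "S"]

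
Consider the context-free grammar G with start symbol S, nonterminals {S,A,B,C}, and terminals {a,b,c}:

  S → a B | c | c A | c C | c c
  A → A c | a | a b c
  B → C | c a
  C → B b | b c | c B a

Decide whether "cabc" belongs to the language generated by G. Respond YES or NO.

CNF form of G:
  S -> T0 A | T0 C | T0 T0 | T1 B | c
  A -> A T0 | T1 X3 | a
  B -> B T2 | T0 T1 | T0 X4 | T2 T0
  C -> B T2 | T0 X5 | T2 T0
  T0 -> c
  T1 -> a
  T2 -> b
  X3 -> T2 T0
  X4 -> B T1
  X5 -> B T1

CYK fill:
  cell(0,0) c: {S,T0}  orig:{S}
  cell(1,1) a: {A,T1}  orig:{A}
  cell(2,2) b: {T2}  orig:{}
  cell(3,3) c: {S,T0}  orig:{S}
  cell(0,1) ca: {B,S}
  cell(1,2) ab: ∅
  cell(2,3) bc: {B,C,X3}  orig:{B,C}
  cell(0,2) cab: {B,C}
  cell(1,3) abc: {A,S}
  cell(0,3) cabc: {S}

S ∈ T[0,3] ⇒ YES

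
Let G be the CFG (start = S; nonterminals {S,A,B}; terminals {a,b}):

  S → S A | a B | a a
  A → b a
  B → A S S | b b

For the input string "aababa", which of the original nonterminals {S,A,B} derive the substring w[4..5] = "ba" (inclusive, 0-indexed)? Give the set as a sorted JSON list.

CNF form of G:
  S -> S A | T1 B | T1 T1
  A -> T0 T1
  B -> A X2 | T0 T0
  T0 -> b
  T1 -> a
  X2 -> S S

CYK table (by increasing span), restricted to cells inside w[4..5]:
  cell(4,4) b: {T0}  orig:{}
  cell(5,5) a: {T1}  orig:{}
  cell(4,5) ba: {A}

Original NTs in T[4,5] deriving "ba": ["A"]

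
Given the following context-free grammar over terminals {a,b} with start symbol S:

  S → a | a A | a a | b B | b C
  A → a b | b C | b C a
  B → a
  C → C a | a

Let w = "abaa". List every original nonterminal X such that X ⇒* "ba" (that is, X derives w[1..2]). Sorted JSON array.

Convert to CNF:
  S -> T0 A | T0 T0 | T1 B | T1 C | a
  A -> T0 T1 | T1 C | T1 X2
  B -> a
  C -> C T0 | a
  T0 -> a
  T1 -> b
  X2 -> C T0

CYK fill, restricted to cells inside w[1..2]:
  [1..1]={T1}  "b"  orig:{}
  [2..2]={B,C,S,T0}  "a"  orig:{B,C,S}
  [1..2]={A,S}  "ba"

Original NTs in T[1,2] deriving "ba": ["A", "S"]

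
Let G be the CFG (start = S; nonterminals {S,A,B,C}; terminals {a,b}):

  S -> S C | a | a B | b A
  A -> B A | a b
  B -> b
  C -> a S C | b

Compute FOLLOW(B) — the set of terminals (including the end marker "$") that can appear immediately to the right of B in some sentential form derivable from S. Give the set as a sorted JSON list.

FIRST sets, iterate to fixpoint:
pass 1:
  A via A→a b: +{a}
  B via B→b: +{b}
  C via C→a S C: +{a}
  C via C→b: +{b}
  S via S→a: +{a}
  S via S→b A: +{b}
  S: {a,b}  A: {a}  B: {b}  C: {a,b}
pass 2:
  A via A→B A: +{b}
  S: {a,b}  A: {a,b}  B: {b}  C: {a,b}
pass 3: done
  S: {a,b}  A: {a,b}  B: {b}  C: {a,b}

FOLLOW iteration:
seed FOLLOW(S) with $
round 1:
  A→B A: FOLLOW(B) ⊇ FIRST(A) = {a,b}; new: +{a,b}
  C→a S C: FOLLOW(S) ⊇ FIRST(C) = {a,b}; new: +{a,b}
  S→S C: FOLLOW(C) ⊇ FOLLOW(S) ⊇ {$,a,b}; new: +{$,a,b}
  S→a B: FOLLOW(B) ⊇ FOLLOW(S) ⊇ {$,a,b}; new: +{$}
  S→b A: FOLLOW(A) ⊇ FOLLOW(S) ⊇ {$,a,b}; new: +{$,a,b}
  S: {$,a,b}  A: {$,a,b}  B: {$,a,b}  C: {$,a,b}
round 2: (no change)
  S: {$,a,b}  A: {$,a,b}  B: {$,a,b}  C: {$,a,b}

FOLLOW(B) = ["$", "a", "b"]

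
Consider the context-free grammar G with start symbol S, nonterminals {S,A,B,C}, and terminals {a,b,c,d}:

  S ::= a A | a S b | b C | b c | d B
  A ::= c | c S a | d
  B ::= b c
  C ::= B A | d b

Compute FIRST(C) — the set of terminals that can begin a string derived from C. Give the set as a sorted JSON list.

Compute FIRST by fixpoint:
[1]
  A via A→c: +{c}
  A via A→d: +{d}
  B via B→b c: +{b}
  C via C→B A: +{b}
  C via C→d b: +{d}
  S via S→a A: +{a}
  S via S→b C: +{b}
  S via S→d B: +{d}
  FIRST[S]={a,b,d}  FIRST[A]={c,d}  FIRST[B]={b}  FIRST[C]={b,d}
[2] (no change)
  FIRST[S]={a,b,d}  FIRST[A]={c,d}  FIRST[B]={b}  FIRST[C]={b,d}

FIRST(C) = ["b", "d"]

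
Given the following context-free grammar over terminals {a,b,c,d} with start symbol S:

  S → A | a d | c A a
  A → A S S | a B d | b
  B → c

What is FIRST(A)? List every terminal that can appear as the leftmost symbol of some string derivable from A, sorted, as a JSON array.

Compute FIRST by fixpoint:
[1]
  A via A→a B d: +{a}
  A via A→b: +{b}
  B via B→c: +{c}
  S via S→A: +{a,b}
  S via S→c A a: +{c}
  S: {a,b,c}  A: {a,b}  B: {c}
[2] done
  S: {a,b,c}  A: {a,b}  B: {c}

FIRST(A) = ["a", "b"]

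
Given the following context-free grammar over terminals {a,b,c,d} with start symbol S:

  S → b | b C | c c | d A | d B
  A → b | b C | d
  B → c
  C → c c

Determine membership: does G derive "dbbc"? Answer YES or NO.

CNF form of G:
  S -> T0 C | T1 T1 | T2 A | T2 B | b
  A -> T0 C | b | d
  B -> c
  C -> T1 T1
  T0 -> b
  T1 -> c
  T2 -> d

CYK fill:
  T[0,0] 'd' = {A,T2}  orig:{A}
  T[1,1] 'b' = {A,S,T0}  orig:{A,S}
  T[2,2] 'b' = {A,S,T0}  orig:{A,S}
  T[3,3] 'c' = {B,T1}  orig:{B}
  T[0,1] 'db' = {S}
  T[1,2] 'bb' = ∅
  T[2,3] 'bc' = ∅
  T[0,2] 'dbb' = ∅
  T[1,3] 'bbc' = ∅
  T[0,3] 'dbbc' = ∅

S ∉ T[0,3] ⇒ NO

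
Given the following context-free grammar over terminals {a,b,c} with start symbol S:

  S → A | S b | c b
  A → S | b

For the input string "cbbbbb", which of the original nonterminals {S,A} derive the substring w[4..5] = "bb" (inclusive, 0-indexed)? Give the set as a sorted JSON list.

CNF form of G:
  S -> S T0 | T1 T0 | b
  A -> S T0 | T1 T0 | b
  T0 -> b
  T1 -> c

CYK fill (cells [i..j] with 4 ≤ i ≤ j ≤ 5 only):
  [4..4]={A,S,T0}  "b"  orig:{A,S}
  [5..5]={A,S,T0}  "b"  orig:{A,S}
  [4..5]={A,S}  "bb"

Original NTs in T[4,5] deriving "bb": ["A", "S"]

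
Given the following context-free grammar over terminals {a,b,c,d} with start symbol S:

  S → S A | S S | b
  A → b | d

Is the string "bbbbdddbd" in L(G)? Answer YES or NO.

Convert to CNF:
  S -> S A | S S | b
  A -> b | d

CYK table (by increasing span):
  T[0,0] 'b' = {A,S}
  T[1,1] 'b' = {A,S}
  T[2,2] 'b' = {A,S}
  T[3,3] 'b' = {A,S}
  T[4,4] 'd' = {A}
  T[5,5] 'd' = {A}
  T[6,6] 'd' = {A}
  T[7,7] 'b' = {A,S}
  T[8,8] 'd' = {A}
  T[0,1] 'bb' = {S}
  T[1,2] 'bb' = {S}
  T[2,3] 'bb' = {S}
  T[3,4] 'bd' = {S}
  T[4,5] 'dd' = ∅
  T[5,6] 'dd' = ∅
  T[6,7] 'db' = ∅
  T[7,8] 'bd' = {S}
  T[0,2] 'bbb' = {S}
  T[1,3] 'bbb' = {S}
  T[2,4] 'bbd' = {S}
  T[3,5] 'bdd' = {S}
  T[4,6] 'ddd' = ∅
  T[5,7] 'ddb' = ∅
  T[6,8] 'dbd' = ∅
  T[0,3] 'bbbb' = {S}
  T[1,4] 'bbbd' = {S}
  T[2,5] 'bbdd' = {S}
  T[3,6] 'bddd' = {S}
  T[4,7] 'dddb' = ∅
  T[5,8] 'ddbd' = ∅
  T[0,4] 'bbbbd' = {S}
  T[1,5] 'bbbdd' = {S}
  T[2,6] 'bbddd' = {S}
  T[3,7] 'bdddb' = {S}
  T[4,8] 'dddbd' = ∅
  T[0,5] 'bbbbdd' = {S}
  T[1,6] 'bbbddd' = {S}
  T[2,7] 'bbdddb' = {S}
  T[3,8] 'bdddbd' = {S}
  T[0,6] 'bbbbddd' = {S}
  T[1,7] 'bbbdddb' = {S}
  T[2,8] 'bbdddbd' = {S}
  T[0,7] 'bbbbdddb' = {S}
  T[1,8] 'bbbdddbd' = {S}
  T[0,8] 'bbbbdddbd' = {S}

S ∈ T[0,8] ⇒ YES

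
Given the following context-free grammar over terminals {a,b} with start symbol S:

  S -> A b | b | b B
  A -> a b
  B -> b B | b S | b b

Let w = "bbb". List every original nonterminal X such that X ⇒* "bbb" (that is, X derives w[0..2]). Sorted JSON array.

Convert to CNF:
  S -> A T1 | T1 B | b
  A -> T0 T1
  B -> T1 B | T1 S | T1 T1
  T0 -> a
  T1 -> b

CYK table (by increasing span), restricted to cells inside w[0..2]:
  cell(0,0) b: {S,T1}  orig:{S}
  cell(1,1) b: {S,T1}  orig:{S}
  cell(2,2) b: {S,T1}  orig:{S}
  cell(0,1) bb: {B}
  cell(1,2) bb: {B}
  cell(0,2) bbb: {B,S}

Original NTs in T[0,2] deriving "bbb": ["B", "S"]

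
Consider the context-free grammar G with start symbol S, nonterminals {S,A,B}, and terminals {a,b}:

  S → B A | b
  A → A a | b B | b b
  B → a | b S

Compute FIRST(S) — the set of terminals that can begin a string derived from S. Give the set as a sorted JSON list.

FIRST iteration:
round 1:
  A via A→b B: +{b}
  B via B→a: +{a}
  B via B→b S: +{b}
  S via S→B A: +{a,b}
  FIRST(S)={a,b}  FIRST(A)={b}  FIRST(B)={a,b}
round 2: (no change)
  FIRST(S)={a,b}  FIRST(A)={b}  FIRST(B)={a,b}

FIRST(S) = ["a", "b"]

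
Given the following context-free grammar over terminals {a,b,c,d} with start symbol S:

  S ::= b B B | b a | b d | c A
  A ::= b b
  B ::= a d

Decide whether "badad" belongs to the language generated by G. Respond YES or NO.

Convert to CNF:
  S -> T0 T1 | T0 T2 | T0 X4 | T3 A
  A -> T0 T0
  B -> T1 T2
  T0 -> b
  T1 -> a
  T2 -> d
  T3 -> c
  X4 -> B B

CYK fill:
  cell(0,0) b: {T0}  orig:{}
  cell(1,1) a: {T1}  orig:{}
  cell(2,2) d: {T2}  orig:{}
  cell(3,3) a: {T1}  orig:{}
  cell(4,4) d: {T2}  orig:{}
  cell(0,1) ba: {S}
  cell(1,2) ad: {B}
  cell(2,3) da: ∅
  cell(3,4) ad: {B}
  cell(0,2) bad: ∅
  cell(1,3) ada: ∅
  cell(2,4) dad: ∅
  cell(0,3) bada: ∅
  cell(1,4) adad: {X4}  orig:{}
  cell(0,4) badad: {S}

S ∈ T[0,4] ⇒ YES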